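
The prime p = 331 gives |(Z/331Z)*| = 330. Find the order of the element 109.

The order of 109 must divide p − 1 = 330 = 2 · 3 · 5 · 11.
Divisors: 1, 2, 3, 5, 6, 10, 11, 15, 22, 30, 33, 55, 66, 110, 165, 330.
Check each in increasing order: 109^1 ≡ 109;  109^2 ≡ 296;  109^3 ≡ 157;  109^5 ≡ 132;  109^6 ≡ 155;  109^10 ≡ 212;  109^11 ≡ 269;  109^15 ≡ 180;  109^22 ≡ 203;  109^30 ≡ 293;  109^33 ≡ 323;  109^55 ≡ 31;  109^66 ≡ 64;  109^110 ≡ 299;  109^165 ≡ 1.
Smallest exponent giving 1 is 165.

165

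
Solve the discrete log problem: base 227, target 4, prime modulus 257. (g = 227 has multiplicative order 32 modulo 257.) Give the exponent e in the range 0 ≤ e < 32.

28

Successive powers of 227 modulo 257:
  227^0=1  227^1=227  227^2=129  227^3=242  227^4=193  227^5=121
  227^6=225  227^7=189  227^8=241  227^9=223  227^10=249  227^11=240
  227^12=253  227^13=120  227^14=255  227^15=60  227^16=256  227^17=30
  227^18=128  227^19=15  227^20=64  227^21=136  227^22=32  227^23=68
  227^24=16  227^25=34  227^26=8  227^27=17  227^28=4
So 227^28 ≡ 4 (mod 257), giving e = 28.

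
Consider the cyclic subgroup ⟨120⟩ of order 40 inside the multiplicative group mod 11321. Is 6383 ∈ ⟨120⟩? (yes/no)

6383 ∈ ⟨120⟩ iff 6383^40 ≡ 1 (mod 11321), since |⟨120⟩| = 40.
6383^40 mod 11321 = 1.
Since 1 = 1, 6383 lies in the subgroup.

yes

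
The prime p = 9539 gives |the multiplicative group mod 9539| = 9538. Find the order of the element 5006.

The order of 5006 must divide p − 1 = 9538 = 2 · 19 · 251.
Divisors: 1, 2, 19, 38, 251, 502, 4769, 9538.
Check each in increasing order: 5006^1 ≡ 5006;  5006^2 ≡ 1083;  5006^19 ≡ 8689;  5006^38 ≡ 7075;  5006^251 ≡ 1905;  5006^502 ≡ 4205;  5006^4769 ≡ 1.
Smallest exponent giving 1 is 4769.

4769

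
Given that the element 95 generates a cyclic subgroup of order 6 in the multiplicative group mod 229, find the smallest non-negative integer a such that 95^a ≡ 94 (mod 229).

2

Successive powers of 95 modulo 229:
  95^0=1  95^1=95  95^2=94
So 95^2 ≡ 94 (mod 229), giving a = 2.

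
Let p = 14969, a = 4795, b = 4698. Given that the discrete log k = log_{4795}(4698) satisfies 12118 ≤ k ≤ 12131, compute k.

Compute 4795^12118 mod 14969 = 2447, then multiply by 4795 repeatedly:
  4795^12118=2447  4795^12119=12638  4795^12120=4698
Found 4698 at exponent 12120.

12120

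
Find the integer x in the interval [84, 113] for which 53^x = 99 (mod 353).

106

Compute 53^84 mod 353 = 292, then multiply by 53 repeatedly:
  53^84=292  53^85=297  53^86=209  53^87=134  53^88=42
  53^89=108  53^90=76  53^91=145  53^92=272  53^93=296
  53^94=156  53^95=149  53^96=131  53^97=236  53^98=153
  53^99=343  53^100=176  53^101=150  53^102=184  53^103=221
  53^104=64  53^105=215  53^106=99
Found 99 at exponent 106.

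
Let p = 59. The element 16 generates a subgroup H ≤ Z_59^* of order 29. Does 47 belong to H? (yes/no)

no

47 ∈ ⟨16⟩ iff 47^29 ≡ 1 (mod 59), since |⟨16⟩| = 29.
47^29 mod 59 = 58.
Since 58 ≠ 1, 47 does not lie in the subgroup.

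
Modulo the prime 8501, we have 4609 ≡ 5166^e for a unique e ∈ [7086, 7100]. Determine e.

Compute 5166^7086 mod 8501 = 1781, then multiply by 5166 repeatedly:
  5166^7086=1781  5166^7087=2564  5166^7088=1066  5166^7089=6809  5166^7090=6657
  5166^7091=3517  5166^7092=2185  5166^7093=6883  5166^7094=6396  5166^7095=6850
  5166^7096=5938  5166^7097=4100  5166^7098=4609
Found 4609 at exponent 7098.

7098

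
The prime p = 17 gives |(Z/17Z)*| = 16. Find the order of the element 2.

8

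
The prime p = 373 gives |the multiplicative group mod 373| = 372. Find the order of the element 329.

The order of 329 must divide p − 1 = 372 = 2^2 · 3 · 31.
Divisors: 1, 2, 3, 4, 6, 12, 31, 62, 93, 124, 186, 372.
Check each in increasing order: 329^1 ≡ 329;  329^2 ≡ 71;  329^3 ≡ 233;  329^4 ≡ 192;  329^6 ≡ 204;  329^12 ≡ 213;  329^31 ≡ 304;  329^62 ≡ 285;  329^93 ≡ 104;  329^124 ≡ 284;  329^186 ≡ 372;  329^372 ≡ 1.
Smallest exponent giving 1 is 372.

372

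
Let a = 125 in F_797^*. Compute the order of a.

The order of 125 must divide p − 1 = 796 = 2^2 · 199.
Divisors: 1, 2, 4, 199, 398, 796.
Check each in increasing order: 125^1 ≡ 125;  125^2 ≡ 482;  125^4 ≡ 397;  125^199 ≡ 215;  125^398 ≡ 796;  125^796 ≡ 1.
Smallest exponent giving 1 is 796.

796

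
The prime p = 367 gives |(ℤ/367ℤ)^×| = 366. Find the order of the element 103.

The order of 103 must divide p − 1 = 366 = 2 · 3 · 61.
Divisors: 1, 2, 3, 6, 61, 122, 183, 366.
Check each in increasing order: 103^1 ≡ 103;  103^2 ≡ 333;  103^3 ≡ 168;  103^6 ≡ 332;  103^61 ≡ 284;  103^122 ≡ 283;  103^183 ≡ 366;  103^366 ≡ 1.
Smallest exponent giving 1 is 366.

366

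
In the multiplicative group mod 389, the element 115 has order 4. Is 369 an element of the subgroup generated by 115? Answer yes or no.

no

⟨115⟩ has order 4; its elements mod 389 are {1, 115, 274, 388}.
369 is not in this set.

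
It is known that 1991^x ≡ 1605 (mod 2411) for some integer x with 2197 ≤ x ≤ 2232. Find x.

Compute 1991^2197 mod 2411 = 65, then multiply by 1991 repeatedly:
  1991^2197=65  1991^2198=1632  1991^2199=1695  1991^2200=1756  1991^2201=246
  1991^2202=353  1991^2203=1222  1991^2204=303  1991^2205=523  1991^2206=2152
  1991^2207=285  1991^2208=850  1991^2209=2239  1991^2210=2321  1991^2211=1635
  1991^2212=435  1991^2213=536  1991^2214=1514  1991^2215=624  1991^2216=719
  1991^2217=1806  1991^2218=945  1991^2219=915  1991^2220=1460  1991^2221=1605
Found 1605 at exponent 2221.

2221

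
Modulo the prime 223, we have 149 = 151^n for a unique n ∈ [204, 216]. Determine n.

205

Compute 151^204 mod 223 = 32, then multiply by 151 repeatedly:
  151^204=32  151^205=149
Found 149 at exponent 205.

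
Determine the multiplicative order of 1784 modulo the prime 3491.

The order of 1784 must divide p − 1 = 3490 = 2 · 5 · 349.
Divisors: 1, 2, 5, 10, 349, 698, 1745, 3490.
Check each in increasing order: 1784^1 ≡ 1784;  1784^2 ≡ 2355;  1784^5 ≡ 184;  1784^10 ≡ 2437;  1784^349 ≡ 1.
Smallest exponent giving 1 is 349.

349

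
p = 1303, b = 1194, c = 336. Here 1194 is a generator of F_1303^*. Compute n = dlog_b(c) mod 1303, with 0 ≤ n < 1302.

524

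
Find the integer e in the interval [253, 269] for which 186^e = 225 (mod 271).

256

Compute 186^253 mod 271 = 161, then multiply by 186 repeatedly:
  186^253=161  186^254=136  186^255=93  186^256=225
Found 225 at exponent 256.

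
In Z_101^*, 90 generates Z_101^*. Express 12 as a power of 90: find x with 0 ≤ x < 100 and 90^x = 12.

Baby-step giant-step with m = ceil(sqrt(100)) = 10.
Baby table (90^j mod 101 for j=0..9):
  0:1  1:90  2:20  3:83  4:97  5:44  6:21  7:72
  8:16  9:26
Giant step factor: 90^(-10) ≡ 6 (mod 101).
Scan 12·6^i mod 101 for i = 0, 1, …:
  i=0: 12   i=1: 72
Match at i=1, j=7: x = 1·10 + 7 = 17.

17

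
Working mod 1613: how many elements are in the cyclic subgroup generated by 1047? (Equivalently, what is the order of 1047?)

The order of 1047 must divide p − 1 = 1612 = 2^2 · 13 · 31.
Divisors: 1, 2, 4, 13, 26, 31, 52, 62, 124, 403, 806, 1612.
Check each in increasing order: 1047^1 ≡ 1047;  1047^2 ≡ 982;  1047^4 ≡ 1363;  1047^13 ≡ 52;  1047^26 ≡ 1091;  1047^31 ≡ 1109;  1047^52 ≡ 1500;  1047^62 ≡ 775;  1047^124 ≡ 589;  1047^403 ≡ 1.
Smallest exponent giving 1 is 403.

403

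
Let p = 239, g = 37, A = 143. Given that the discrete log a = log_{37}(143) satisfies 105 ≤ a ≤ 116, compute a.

109

Compute 37^105 mod 239 = 203, then multiply by 37 repeatedly:
  37^105=203  37^106=102  37^107=189  37^108=62  37^109=143
Found 143 at exponent 109.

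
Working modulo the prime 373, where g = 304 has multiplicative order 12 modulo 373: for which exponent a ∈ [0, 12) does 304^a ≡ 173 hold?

5

Successive powers of 304 modulo 373:
  304^0=1  304^1=304  304^2=285  304^3=104  304^4=284  304^5=173
So 304^5 ≡ 173 (mod 373), giving a = 5.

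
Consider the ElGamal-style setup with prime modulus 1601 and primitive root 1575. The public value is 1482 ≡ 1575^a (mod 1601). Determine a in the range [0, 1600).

190

Baby-step giant-step with m = ceil(sqrt(1600)) = 40.
Baby table (1575^j mod 1601 for j=0..39):
  0:1  1:1575  2:676  3:35  4:691  5:1246  6:1225  7:170
  8:383  9:1249  10:1147  11:597  12:488  13:120  14:82  15:1070
  16:998  17:1269  18:627  19:1309  20:1188  21:1132  22:987  23:1555
  24:1196  25:924  26:1592  27:234  28:320  29:1286  30:185  31:1594
  32:182  33:71  34:1356  35:1567  36:884  37:1031  38:411  39:521
Giant step factor: 1575^(-40) ≡ 935 (mod 1601).
Scan 1482·935^i mod 1601 for i = 0, 1, …:
  i=0: 1482   i=1: 805   i=2: 205   i=3: 1156
  i=4: 185
Match at i=4, j=30: a = 4·40 + 30 = 190.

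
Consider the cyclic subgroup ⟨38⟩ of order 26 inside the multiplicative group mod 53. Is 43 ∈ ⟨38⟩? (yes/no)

yes

43 ∈ ⟨38⟩ iff 43^26 ≡ 1 (mod 53), since |⟨38⟩| = 26.
43^26 mod 53 = 1.
Since 1 = 1, 43 lies in the subgroup.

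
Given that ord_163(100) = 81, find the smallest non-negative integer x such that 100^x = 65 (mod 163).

78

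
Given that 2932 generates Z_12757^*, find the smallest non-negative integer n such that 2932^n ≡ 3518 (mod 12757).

Baby-step giant-step with m = ceil(sqrt(12756)) = 113.
Baby table (2932^j mod 12757 for j=0..112):
  0:1  1:2932  2:11163  3:8211  4:2193  5:348  6:12533  7:6596
  8:12617  9:10501  10:6291  11:11347  12:11905  13:2308  14:5846  15:7821
  16:6843  17:9672  18:12250  19:6045  20:4467  21:8562  22:10765  23:2162
  24:11512  25:10919  26:7195  27:8419  28:12470  29:478  30:10983  31:3488
  32:8459  33:2180  34:503  35:7741  36:1909  37:9622  38:5977  39:9203
  40:2141  41:968  42:6122  43:605  44:637  45:5162  46:5182  47:37
  48:6428  49:4807  50:10396  51:4599  52:119  53:4469  54:1669  55:7577
  56:5827  57:3141  58:11615  59:6747  60:8854  61:12190  62:8723  63:10808
  64:668  65:6755  66:6796  67:12195  68:10626  69:2838  70:3452  71:4963
  72:8536  73:11075  74:5335  75:2138  76:4929  77:10904  78:1486  79:6815
  80:4118  81:5854  82:5763  83:6848  84:11575  85:4280  86:8829  87:2675
  88:10302  89:9645  90:9628  91:10812  92:12396  93:379  94:1369  95:8210
  96:12018  97:1942  98:4322  99:4403  100:12269  101:10725  102:12452  103:11487
  104:1404  105:8774  106:7256  107:8673  108:4535  109:3826  110:4429  111:11959
  112:7552
Giant step factor: 2932^(-113) ≡ 11363 (mod 12757).
Scan 3518·11363^i mod 12757 for i = 0, 1, …:
  i=0: 3518   i=1: 7353   i=2: 6546   i=3: 8888
  i=4: 9932   i=5: 8894   i=6: 1568   i=7: 8412
  i=8: 10112   i=9: 357     …   i=98: 11221
  i=99: 10765
Match at i=99, j=22: n = 99·113 + 22 = 11209.

11209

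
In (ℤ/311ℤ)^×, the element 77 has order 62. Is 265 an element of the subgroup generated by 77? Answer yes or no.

yes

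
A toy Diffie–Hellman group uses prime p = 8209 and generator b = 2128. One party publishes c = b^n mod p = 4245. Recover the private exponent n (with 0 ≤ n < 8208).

Baby-step giant-step with m = ceil(sqrt(8208)) = 91.
Baby table (2128^j mod 8209 for j=0..90):
  0:1  1:2128  2:5225  3:3814  4:5700  5:4907  6:248  7:2368
  8:6987  9:1837  10:1652  11:2004  12:4041  13:4425  14:677  15:4081
  16:7455  17:4452  18:670  19:5603  20:3716  21:2381  22:1815  23:4090
  24:1980  25:2223  26:2160  27:7649  28:6834  29:4613  30:6709  31:1301
  32:2095  33:673  34:3778  35:2973  36:5614  37:2497  38:2393  39:2724
  40:1118  41:6703  42:4951  43:3581  44:2416  45:2414  46:6367  47:4126
  48:4707  49:1516  50:8120  51:7624  52:2888  53:5332  54:1658  55:6563
  56:2555  57:2682  58:2041  59:687  60:734  61:2242  62:1547  63:207
  64:5419  65:6196  66:1434  67:6013  68:6042  69:2082  70:5845  71:1525
  72:2645  73:5395  74:4378  75:7378  76:4776  77:586  78:7449  79:8102
  80:2156  81:7346  82:2352  83:5775  84:327  85:6300  86:1103  87:7619
  88:457  89:3834  90:7215
Giant step factor: 2128^(-91) ≡ 7205 (mod 8209).
Scan 4245·7205^i mod 8209 for i = 0, 1, …:
  i=0: 4245   i=1: 6700   i=2: 4580   i=3: 6929
  i=4: 4516   i=5: 5513   i=6: 6023   i=7: 2941
  i=8: 2476   i=9: 1423     …   i=74: 2274
  i=75: 7215
Match at i=75, j=90: n = 75·91 + 90 = 6915.

6915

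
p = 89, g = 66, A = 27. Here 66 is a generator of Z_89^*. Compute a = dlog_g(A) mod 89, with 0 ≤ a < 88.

7

Successive powers of 66 modulo 89:
  66^0=1  66^1=66  66^2=84  66^3=26  66^4=25  66^5=48
  66^6=53  66^7=27
So 66^7 ≡ 27 (mod 89), giving a = 7.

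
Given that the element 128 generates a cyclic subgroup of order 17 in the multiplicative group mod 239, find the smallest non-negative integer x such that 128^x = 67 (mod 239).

15

Successive powers of 128 modulo 239:
  128^0=1  128^1=128  128^2=132  128^3=166  128^4=216  128^5=163
  128^6=71  128^7=6  128^8=51  128^9=75  128^10=40  128^11=101
  128^12=22  128^13=187  128^14=36  128^15=67
So 128^15 ≡ 67 (mod 239), giving x = 15.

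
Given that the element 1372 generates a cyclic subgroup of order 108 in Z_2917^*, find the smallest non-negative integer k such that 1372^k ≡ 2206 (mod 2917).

Baby-step giant-step with m = ceil(sqrt(108)) = 11.
Baby table (1372^j mod 2917 for j=0..10):
  0:1  1:1372  2:919  3:724  4:1548  5:280  6:2033  7:624
  8:1447  9:1724  10:2558
Giant step factor: 1372^(-11) ≡ 151 (mod 2917).
Scan 2206·151^i mod 2917 for i = 0, 1, …:
  i=0: 2206   i=1: 568   i=2: 1175   i=3: 2405
  i=4: 1447
Match at i=4, j=8: k = 4·11 + 8 = 52.

52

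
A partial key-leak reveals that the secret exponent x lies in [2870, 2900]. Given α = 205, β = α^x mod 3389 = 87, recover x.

2875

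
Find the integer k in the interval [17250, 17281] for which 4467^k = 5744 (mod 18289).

17273

Compute 4467^17250 mod 18289 = 12972, then multiply by 4467 repeatedly:
  4467^17250=12972  4467^17251=6372  4467^17252=6040  4467^17253=4405  4467^17254=16460
  4467^17255=5040  4467^17256=18210  4467^17257=12887  4467^17258=10746  4467^17259=12046
  4467^17260=3244  4467^17261=6060  4467^17262=2300  4467^17263=13971  4467^17264=6389
  4467^17265=8823  4467^17266=17835  4467^17267=2061  4467^17268=7120  4467^17269=469
  4467^17270=10077  4467^17271=4730  4467^17272=5115  4467^17273=5744
Found 5744 at exponent 17273.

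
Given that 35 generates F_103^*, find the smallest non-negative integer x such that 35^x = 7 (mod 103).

Baby-step giant-step with m = ceil(sqrt(102)) = 11.
Baby table (35^j mod 103 for j=0..10):
  0:1  1:35  2:92  3:27  4:18  5:12  6:8  7:74
  8:15  9:10  10:41
Giant step factor: 35^(-11) ≡ 44 (mod 103).
Scan 7·44^i mod 103 for i = 0, 1, …:
  i=0: 7   i=1: 102   i=2: 59   i=3: 21
  i=4: 100   i=5: 74
Match at i=5, j=7: x = 5·11 + 7 = 62.

62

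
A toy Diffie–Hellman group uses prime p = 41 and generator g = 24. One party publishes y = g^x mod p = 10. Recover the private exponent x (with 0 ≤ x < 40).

Successive powers of 24 modulo 41:
  24^0=1  24^1=24  24^2=2  24^3=7  24^4=4  24^5=14
  24^6=8  24^7=28  24^8=16  24^9=15  24^10=32  24^11=30
  24^12=23  24^13=19  24^14=5  24^15=38  24^16=10
So 24^16 ≡ 10 (mod 41), giving x = 16.

16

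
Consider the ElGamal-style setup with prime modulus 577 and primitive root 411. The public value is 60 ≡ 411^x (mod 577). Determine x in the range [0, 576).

Baby-step giant-step with m = ceil(sqrt(576)) = 24.
Baby table (411^j mod 577 for j=0..23):
  0:1  1:411  2:437  3:160  4:559  5:103  6:212  7:5
  8:324  9:454  10:223  11:487  12:515  13:483  14:25  15:466
  16:539  17:538  18:127  19:267  20:107  21:125  22:22  23:387
Giant step factor: 411^(-24) ≡ 216 (mod 577).
Scan 60·216^i mod 577 for i = 0, 1, …:
  i=0: 60   i=1: 266   i=2: 333   i=3: 380
  i=4: 146   i=5: 378   i=6: 291   i=7: 540
  i=8: 86   i=9: 112   i=10: 535   i=11: 160
Match at i=11, j=3: x = 11·24 + 3 = 267.

267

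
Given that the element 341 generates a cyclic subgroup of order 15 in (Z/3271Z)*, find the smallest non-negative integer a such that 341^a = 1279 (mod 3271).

8

Successive powers of 341 modulo 3271:
  341^0=1  341^1=341  341^2=1796  341^3=759  341^4=410  341^5=2428
  341^6=385  341^7=445  341^8=1279
So 341^8 ≡ 1279 (mod 3271), giving a = 8.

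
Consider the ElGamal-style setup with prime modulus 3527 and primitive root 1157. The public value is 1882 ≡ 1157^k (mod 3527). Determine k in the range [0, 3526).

2943

Baby-step giant-step with m = ceil(sqrt(3526)) = 60.
Baby table (1157^j mod 3527 for j=0..59):
  0:1  1:1157  2:1916  3:1856  4:2976  5:880  6:2384  7:174
  8:279  9:1846  10:1987  11:2882  12:1459  13:2157  14:2060  15:2695
  16:247  17:92  18:634  19:3449  20:1456  21:2213  22:3366  23:654
  24:1900  25:979  26:536  27:2927  28:619  29:202  30:932  31:2589
  32:1050  33:1562  34:1410  35:1896  36:3405  37:3453  38:2557  39:2823
  40:209  41:1977  42:1893  43:3461  44:1232  45:516  46:949  47:1096
  48:1879  49:1371  50:2624  51:2748  52:1609  53:2884  54:246  55:2462
  56:2245  57:1593  58:2007  59:1333
Giant step factor: 1157^(-60) ≡ 1979 (mod 3527).
Scan 1882·1979^i mod 3527 for i = 0, 1, …:
  i=0: 1882   i=1: 3493   i=2: 3254   i=3: 2891
  i=4: 495   i=5: 2626   i=6: 1583   i=7: 781
  i=8: 773   i=9: 2576     …   i=48: 2660
  i=49: 1856
Match at i=49, j=3: k = 49·60 + 3 = 2943.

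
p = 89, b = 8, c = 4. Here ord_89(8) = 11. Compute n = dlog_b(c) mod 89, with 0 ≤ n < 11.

8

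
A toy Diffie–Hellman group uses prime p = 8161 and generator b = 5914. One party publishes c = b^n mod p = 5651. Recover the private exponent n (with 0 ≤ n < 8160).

Baby-step giant-step with m = ceil(sqrt(8160)) = 91.
Baby table (5914^j mod 8161 for j=0..90):
  0:1  1:5914  2:5511  3:5181  4:4040  5:5313  6:1232  7:6436
  8:7761  9:1090  10:7231  11:494  12:8039  13:4821  14:5021  15:4476
  16:4941  17:4694  18:4755  19:6425  20:7995  21:5757  22:7367  23:5020
  24:6723  25:7591  26:7674  27:715  28:1112  29:6763  30:7482  31:7767
  32:3930  33:7653  34:7097  35:7796  36:4055  37:4252  38:2287  39:2541
  40:3073  41:7336  42:1228  43:7263  44:2039  45:4849  46:7393  47:3725
  48:3111  49:3560  50:6621  51:116  52:500  53:2718  54:5243  55:3463
  56:4233  57:4175  58:3925  59:2566  60:4025  61:6374  62:177  63:2170
  64:4288  65:3005  66:5073  67:1886  68:5878  69:4793  70:2649  71:5227
  72:6771  73:5828  74:2889  75:4573  76:7329  77:635  78:1330  79:6577
  80:1052  81:2846  82:3262  83:7025  84:6360  85:7152  86:6626  87:5203
  88:3572  89:4140  90:960
Giant step factor: 5914^(-91) ≡ 5319 (mod 8161).
Scan 5651·5319^i mod 8161 for i = 0, 1, …:
  i=0: 5651   i=1: 706   i=2: 1154   i=3: 1054
  i=4: 7780   i=5: 5550   i=6: 2113   i=7: 1350
  i=8: 7131   i=9: 5622     …   i=83: 3959
  i=84: 2541
Match at i=84, j=39: n = 84·91 + 39 = 7683.

7683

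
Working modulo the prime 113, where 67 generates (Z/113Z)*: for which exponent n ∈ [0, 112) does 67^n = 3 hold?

37

Baby-step giant-step with m = ceil(sqrt(112)) = 11.
Baby table (67^j mod 113 for j=0..10):
  0:1  1:67  2:82  3:70  4:57  5:90  6:41  7:35
  8:85  9:45  10:77
Giant step factor: 67^(-11) ≡ 84 (mod 113).
Scan 3·84^i mod 113 for i = 0, 1, …:
  i=0: 3   i=1: 26   i=2: 37   i=3: 57
Match at i=3, j=4: n = 3·11 + 4 = 37.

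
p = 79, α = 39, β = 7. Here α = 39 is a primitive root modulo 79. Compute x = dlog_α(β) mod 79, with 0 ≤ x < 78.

55

Baby-step giant-step with m = ceil(sqrt(78)) = 9.
Baby table (39^j mod 79 for j=0..8):
  0:1  1:39  2:20  3:69  4:5  5:37  6:21  7:29
  8:25
Giant step factor: 39^(-9) ≡ 41 (mod 79).
Scan 7·41^i mod 79 for i = 0, 1, …:
  i=0: 7   i=1: 50   i=2: 75   i=3: 73
  i=4: 70   i=5: 26   i=6: 39
Match at i=6, j=1: x = 6·9 + 1 = 55.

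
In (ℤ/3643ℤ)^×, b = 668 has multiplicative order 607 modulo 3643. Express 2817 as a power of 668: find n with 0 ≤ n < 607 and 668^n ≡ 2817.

525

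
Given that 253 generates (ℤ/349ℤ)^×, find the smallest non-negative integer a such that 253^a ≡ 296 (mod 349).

21

Successive powers of 253 modulo 349:
  253^0=1  253^1=253  253^2=142  253^3=328  253^4=271  253^5=159
  253^6=92  253^7=242  253^8=151  253^9=162  253^10=153  253^11=319
  253^12=88  253^13=277  253^14=281  253^15=246  253^16=116  253^17=32
  253^18=69  253^19=7  253^20=26  253^21=296
So 253^21 ≡ 296 (mod 349), giving a = 21.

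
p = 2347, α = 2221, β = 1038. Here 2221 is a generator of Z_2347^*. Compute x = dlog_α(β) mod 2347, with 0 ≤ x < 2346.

Baby-step giant-step with m = ceil(sqrt(2346)) = 49.
Baby table (2221^j mod 2347 for j=0..48):
  0:1  1:2221  2:1794  3:1615  4:699  5:1112  6:708  7:2325
  8:425  9:431  10:2022  11:1051  12:1353  13:853  14:484  15:38
  16:2253  17:109  18:348  19:745  20:10  21:1087  22:1511  23:2068
  24:2296  25:1732  26:39  27:2127  28:1903  29:1963  30:1444  31:1122
  32:1795  33:1489  34:146  35:380  36:1407  37:1090  38:1133  39:409
  40:100  41:1482  42:1028  43:1904  44:1837  45:891  46:390  47:147
  48:254
Giant step factor: 2221^(-49) ≡ 393 (mod 2347).
Scan 1038·393^i mod 2347 for i = 0, 1, …:
  i=0: 1038   i=1: 1903
Match at i=1, j=28: x = 1·49 + 28 = 77.

77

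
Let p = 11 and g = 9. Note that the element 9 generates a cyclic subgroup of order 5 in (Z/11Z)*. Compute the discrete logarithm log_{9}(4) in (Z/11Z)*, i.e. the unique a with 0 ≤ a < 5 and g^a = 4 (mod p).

Successive powers of 9 modulo 11:
  9^0=1  9^1=9  9^2=4
So 9^2 ≡ 4 (mod 11), giving a = 2.

2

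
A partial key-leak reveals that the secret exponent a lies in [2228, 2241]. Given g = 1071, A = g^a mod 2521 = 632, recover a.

2240

Compute 1071^2228 mod 2521 = 1940, then multiply by 1071 repeatedly:
  1071^2228=1940  1071^2229=436  1071^2230=571  1071^2231=1459  1071^2232=2090
  1071^2233=2263  1071^2234=992  1071^2235=1091  1071^2236=1238  1071^2237=2373
  1071^2238=315  1071^2239=2072  1071^2240=632
Found 632 at exponent 2240.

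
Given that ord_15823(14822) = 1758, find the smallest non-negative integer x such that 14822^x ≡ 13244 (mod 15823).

Baby-step giant-step with m = ceil(sqrt(1758)) = 42.
Baby table (14822^j mod 15823 for j=0..41):
  0:1  1:14822  2:5152  3:1146  4:7933  5:2213  6:7  7:8816
  8:4418  9:8022  10:8062  11:15491  12:49  13:14243  14:15103  15:8685
  16:8965  17:13499  18:343  19:4763  20:10783  21:13326  22:15286  23:15378
  24:2401  25:1695  26:12189  27:14167  28:12064  29:12708  30:984  31:11865
  32:6208  33:4231  34:5333  35:9841  36:6888  37:3940  38:11810  39:13794
  40:5685  41:5595
Giant step factor: 14822^(-42) ≡ 7795 (mod 15823).
Scan 13244·7795^i mod 15823 for i = 0, 1, …:
  i=0: 13244   i=1: 7728   i=2: 1599   i=3: 11504
  i=4: 4739   i=5: 9623   i=6: 10265   i=7: 14587
  i=8: 1587   i=9: 12902   i=10: 102   i=11: 3940
Match at i=11, j=37: x = 11·42 + 37 = 499.

499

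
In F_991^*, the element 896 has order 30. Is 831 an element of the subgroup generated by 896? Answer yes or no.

yes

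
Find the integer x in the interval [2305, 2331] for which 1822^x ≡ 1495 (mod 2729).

2331

Compute 1822^2305 mod 2729 = 2435, then multiply by 1822 repeatedly:
  1822^2305=2435  1822^2306=1945  1822^2307=1548  1822^2308=1399  1822^2309=92
  1822^2310=1155  1822^2311=351  1822^2312=936  1822^2313=2496  1822^2314=1198
  1822^2315=2285  1822^2316=1545  1822^2317=1391  1822^2318=1890  1822^2319=2311
  1822^2320=2524  1822^2321=363  1822^2322=968  1822^2323=762  1822^2324=2032
  1822^2325=1780  1822^2326=1108  1822^2327=2045  1822^2328=905  1822^2329=594
  1822^2330=1584  1822^2331=1495
Found 1495 at exponent 2331.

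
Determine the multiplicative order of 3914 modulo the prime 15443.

The order of 3914 must divide p − 1 = 15442 = 2 · 7 · 1103.
Divisors: 1, 2, 7, 14, 1103, 2206, 7721, 15442.
Check each in increasing order: 3914^1 ≡ 3914;  3914^2 ≡ 15383;  3914^7 ≡ 3035;  3914^14 ≡ 7197;  3914^1103 ≡ 210;  3914^2206 ≡ 13214;  3914^7721 ≡ 15442;  3914^15442 ≡ 1.
Smallest exponent giving 1 is 15442.

15442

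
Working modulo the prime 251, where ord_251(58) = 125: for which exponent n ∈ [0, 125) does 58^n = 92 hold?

33

Baby-step giant-step with m = ceil(sqrt(125)) = 12.
Baby table (58^j mod 251 for j=0..11):
  0:1  1:58  2:101  3:85  4:161  5:51  6:197  7:131
  8:68  9:179  10:91  11:7
Giant step factor: 58^(-12) ≡ 217 (mod 251).
Scan 92·217^i mod 251 for i = 0, 1, …:
  i=0: 92   i=1: 135   i=2: 179
Match at i=2, j=9: n = 2·12 + 9 = 33.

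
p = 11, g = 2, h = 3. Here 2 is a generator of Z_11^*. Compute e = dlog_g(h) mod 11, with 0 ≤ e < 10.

8

Successive powers of 2 modulo 11:
  2^0=1  2^1=2  2^2=4  2^3=8  2^4=5  2^5=10
  2^6=9  2^7=7  2^8=3
So 2^8 ≡ 3 (mod 11), giving e = 8.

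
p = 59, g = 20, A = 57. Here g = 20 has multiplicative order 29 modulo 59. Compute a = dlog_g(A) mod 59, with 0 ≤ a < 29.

11

Successive powers of 20 modulo 59:
  20^0=1  20^1=20  20^2=46  20^3=35  20^4=51  20^5=17
  20^6=45  20^7=15  20^8=5  20^9=41  20^10=53  20^11=57
So 20^11 ≡ 57 (mod 59), giving a = 11.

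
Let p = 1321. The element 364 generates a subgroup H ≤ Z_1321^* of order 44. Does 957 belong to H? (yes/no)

yes

957 ∈ ⟨364⟩ iff 957^44 ≡ 1 (mod 1321), since |⟨364⟩| = 44.
957^44 mod 1321 = 1.
Since 1 = 1, 957 lies in the subgroup.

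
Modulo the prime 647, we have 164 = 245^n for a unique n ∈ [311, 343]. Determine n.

328

Compute 245^311 mod 647 = 187, then multiply by 245 repeatedly:
  245^311=187  245^312=525  245^313=519  245^314=343  245^315=572
  245^316=388  245^317=598  245^318=288  245^319=37  245^320=7
  245^321=421  245^322=272  245^323=646  245^324=402  245^325=146
  245^326=185  245^327=35  245^328=164
Found 164 at exponent 328.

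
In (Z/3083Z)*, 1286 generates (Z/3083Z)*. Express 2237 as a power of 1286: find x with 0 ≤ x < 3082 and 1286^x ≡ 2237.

1071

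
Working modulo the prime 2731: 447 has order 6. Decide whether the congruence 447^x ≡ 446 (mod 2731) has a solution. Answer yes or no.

⟨447⟩ has order 6; its elements mod 2731 are {1, 446, 447, 2284, 2285, 2730}.
446 is in this set.

yes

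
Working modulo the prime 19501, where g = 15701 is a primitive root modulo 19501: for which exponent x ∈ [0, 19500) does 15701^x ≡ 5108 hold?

2308

Baby-step giant-step with m = ceil(sqrt(19500)) = 140.
Baby table (15701^j mod 19501 for j=0..139):
  0:1  1:15701  2:9260  3:11305  4:1703  5:2932  6:12972  7:4928
  8:14061  9:940  10:16184  11:6954  12:18156  13:1738  14:6439  15:5555
  16:10583  17:15163  18:6055  19:2180  20:3925  21:3265  22:15137  23:7350
  24:14933  25:2510  26:17490  27:16909  28:1595  29:3811  30:7443  31:12551
  32:5646  33:15801  34:19280  35:1257  36:1145  37:17224  38:13657  39:15062
  40:19336  41:2968  42:12679  43:6771  44:11520  45:3745  46:4730  47:5922
  48:554  49:908  50:1277  51:3149  52:7414  53:5745  54:10120  55:19473
  56:8895  57:13734  58:14977  59:10819  60:15409  61:7303  62:18024  63:15813
  64:12682  65:14872  66:298  67:18159  68:9839  69:14718  70:468  71:15692
  72:4458  73:5969  74:16964  75:7106  76:6085  77:5186  78:8711  79:10898
  80:7724  81:17306  82:14073  83:13843  84:10298  85:6107  86:19091  87:17421
  88:6095  89:6188  90:3806  91:6942  92:5253  93:7624  94:7286  95:4620
  96:14401  97:15507  98:5422  99:8957  100:12146  101:4067  102:9693  103:3989
  104:13578  105:3246  106:9333  107:6919  108:14649  109:9155  110:784  111:4453
  112:5468  113:9666  114:9084  115:17071  116:10027  117:2354  118:5759  119:15423
  120:12606  121:11157  122:18075  123:17023  124:16918  125:6397  126:9147  127:11683
  128:8377  129:12533  130:15543  131:5129  132:10800  133:9605  134:6872  135:17740
  136:2957  137:15477  138:2416  139:4171
Giant step factor: 15701^(-140) ≡ 12570 (mod 19501).
Scan 5108·12570^i mod 19501 for i = 0, 1, …:
  i=0: 5108   i=1: 10268   i=2: 11142   i=3: 18259
  i=4: 8361   i=5: 6881   i=6: 7235   i=7: 10787
  i=8: 2137   i=9: 9213     …   i=15: 19131
  i=16: 9839
Match at i=16, j=68: x = 16·140 + 68 = 2308.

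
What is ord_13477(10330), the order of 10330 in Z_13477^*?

The order of 10330 must divide p − 1 = 13476 = 2^2 · 3 · 1123.
Divisors: 1, 2, 3, 4, 6, 12, 1123, 2246, 3369, 4492, 6738, 13476.
Check each in increasing order: 10330^1 ≡ 10330;  10330^2 ≡ 11491;  10330^3 ≡ 10091;  10330^4 ≡ 8912;  10330^6 ≡ 9546;  10330^12 ≡ 8119;  10330^1123 ≡ 13476;  10330^2246 ≡ 1.
Smallest exponent giving 1 is 2246.

2246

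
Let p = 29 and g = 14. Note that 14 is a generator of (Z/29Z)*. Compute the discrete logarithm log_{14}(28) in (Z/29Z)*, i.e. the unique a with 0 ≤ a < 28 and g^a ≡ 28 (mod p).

Successive powers of 14 modulo 29:
  14^0=1  14^1=14  14^2=22  14^3=18  14^4=20  14^5=19
  14^6=5  14^7=12  14^8=23  14^9=3  14^10=13  14^11=8
  14^12=25  14^13=2  14^14=28
So 14^14 ≡ 28 (mod 29), giving a = 14.

14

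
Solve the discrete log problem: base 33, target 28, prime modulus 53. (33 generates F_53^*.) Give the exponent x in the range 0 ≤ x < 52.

Successive powers of 33 modulo 53:
  33^0=1  33^1=33  33^2=29  33^3=3  33^4=46  33^5=34
  33^6=9  33^7=32  33^8=49  33^9=27  33^10=43  33^11=41
  33^12=28
So 33^12 ≡ 28 (mod 53), giving x = 12.

12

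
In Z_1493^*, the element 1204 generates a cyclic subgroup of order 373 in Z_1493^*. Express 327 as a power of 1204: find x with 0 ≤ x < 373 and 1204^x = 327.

321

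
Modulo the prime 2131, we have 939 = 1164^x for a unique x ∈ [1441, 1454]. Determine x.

1454

Compute 1164^1441 mod 2131 = 116, then multiply by 1164 repeatedly:
  1164^1441=116  1164^1442=771  1164^1443=293  1164^1444=92  1164^1445=538
  1164^1446=1849  1164^1447=2057  1164^1448=1235  1164^1449=1246  1164^1450=1264
  1164^1451=906  1164^1452=1870  1164^1453=929  1164^1454=939
Found 939 at exponent 1454.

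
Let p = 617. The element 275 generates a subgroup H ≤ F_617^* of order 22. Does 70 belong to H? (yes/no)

no

70 ∈ ⟨275⟩ iff 70^22 ≡ 1 (mod 617), since |⟨275⟩| = 22.
70^22 mod 617 = 400.
Since 400 ≠ 1, 70 does not lie in the subgroup.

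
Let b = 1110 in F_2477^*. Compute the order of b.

619

The order of 1110 must divide p − 1 = 2476 = 2^2 · 619.
Divisors: 1, 2, 4, 619, 1238, 2476.
Check each in increasing order: 1110^1 ≡ 1110;  1110^2 ≡ 1031;  1110^4 ≡ 328;  1110^619 ≡ 1.
Smallest exponent giving 1 is 619.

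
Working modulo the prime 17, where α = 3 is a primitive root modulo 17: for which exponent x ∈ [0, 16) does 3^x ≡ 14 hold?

9

Successive powers of 3 modulo 17:
  3^0=1  3^1=3  3^2=9  3^3=10  3^4=13  3^5=5
  3^6=15  3^7=11  3^8=16  3^9=14
So 3^9 ≡ 14 (mod 17), giving x = 9.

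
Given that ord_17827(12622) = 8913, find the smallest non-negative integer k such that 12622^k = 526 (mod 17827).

6003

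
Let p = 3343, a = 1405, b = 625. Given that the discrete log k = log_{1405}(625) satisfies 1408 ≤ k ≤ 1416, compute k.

1412

Compute 1405^1408 mod 3343 = 957, then multiply by 1405 repeatedly:
  1405^1408=957  1405^1409=699  1405^1410=2596  1405^1411=167  1405^1412=625
Found 625 at exponent 1412.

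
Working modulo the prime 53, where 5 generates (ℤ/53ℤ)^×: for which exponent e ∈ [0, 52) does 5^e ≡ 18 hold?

Baby-step giant-step with m = ceil(sqrt(52)) = 8.
Baby table (5^j mod 53 for j=0..7):
  0:1  1:5  2:25  3:19  4:42  5:51  6:43  7:3
Giant step factor: 5^(-8) ≡ 46 (mod 53).
Scan 18·46^i mod 53 for i = 0, 1, …:
  i=0: 18   i=1: 33   i=2: 34   i=3: 27
  i=4: 23   i=5: 51
Match at i=5, j=5: e = 5·8 + 5 = 45.

45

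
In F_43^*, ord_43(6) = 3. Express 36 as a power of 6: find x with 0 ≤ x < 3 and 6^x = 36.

Successive powers of 6 modulo 43:
  6^0=1  6^1=6  6^2=36
So 6^2 ≡ 36 (mod 43), giving x = 2.

2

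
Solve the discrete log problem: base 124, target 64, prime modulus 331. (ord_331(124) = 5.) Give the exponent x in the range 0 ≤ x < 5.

3

Successive powers of 124 modulo 331:
  124^0=1  124^1=124  124^2=150  124^3=64
So 124^3 ≡ 64 (mod 331), giving x = 3.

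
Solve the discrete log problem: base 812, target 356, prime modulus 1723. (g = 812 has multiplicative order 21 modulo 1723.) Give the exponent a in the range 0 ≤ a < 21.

Successive powers of 812 modulo 1723:
  812^0=1  812^1=812  812^2=1158  812^3=1261  812^4=470  812^5=857
  812^6=1515  812^7=1681  812^8=356
So 812^8 ≡ 356 (mod 1723), giving a = 8.

8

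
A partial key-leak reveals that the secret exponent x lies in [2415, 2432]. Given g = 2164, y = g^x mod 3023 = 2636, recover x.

2426

Compute 2164^2415 mod 3023 = 986, then multiply by 2164 repeatedly:
  2164^2415=986  2164^2416=2489  2164^2417=2233  2164^2418=1458  2164^2419=2123
  2164^2420=2235  2164^2421=2763  2164^2422=2661  2164^2423=2612  2164^2424=2381
  2164^2425=1292  2164^2426=2636
Found 2636 at exponent 2426.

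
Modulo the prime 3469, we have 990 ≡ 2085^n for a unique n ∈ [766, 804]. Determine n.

Compute 2085^766 mod 3469 = 275, then multiply by 2085 repeatedly:
  2085^766=275  2085^767=990
Found 990 at exponent 767.

767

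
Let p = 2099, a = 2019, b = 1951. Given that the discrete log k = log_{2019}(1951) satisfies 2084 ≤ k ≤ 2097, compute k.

2095

Compute 2019^2084 mod 2099 = 326, then multiply by 2019 repeatedly:
  2019^2084=326  2019^2085=1207  2019^2086=2093  2019^2087=480  2019^2088=1481
  2019^2089=1163  2019^2090=1415  2019^2091=146  2019^2092=914  2019^2093=345
  2019^2094=1786  2019^2095=1951
Found 1951 at exponent 2095.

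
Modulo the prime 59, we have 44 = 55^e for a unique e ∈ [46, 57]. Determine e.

Compute 55^46 mod 59 = 27, then multiply by 55 repeatedly:
  55^46=27  55^47=10  55^48=19  55^49=42  55^50=9
  55^51=23  55^52=26  55^53=14  55^54=3  55^55=47
  55^56=48  55^57=44
Found 44 at exponent 57.

57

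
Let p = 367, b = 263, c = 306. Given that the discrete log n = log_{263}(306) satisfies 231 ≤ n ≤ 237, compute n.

233

Compute 263^231 mod 367 = 233, then multiply by 263 repeatedly:
  263^231=233  263^232=357  263^233=306
Found 306 at exponent 233.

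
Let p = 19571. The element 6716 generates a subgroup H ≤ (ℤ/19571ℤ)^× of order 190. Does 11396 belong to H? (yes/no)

11396 ∈ ⟨6716⟩ iff 11396^190 ≡ 1 (mod 19571), since |⟨6716⟩| = 190.
11396^190 mod 19571 = 9705.
Since 9705 ≠ 1, 11396 does not lie in the subgroup.

no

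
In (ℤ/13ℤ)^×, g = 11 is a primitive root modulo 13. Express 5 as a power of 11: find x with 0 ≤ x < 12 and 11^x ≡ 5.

Successive powers of 11 modulo 13:
  11^0=1  11^1=11  11^2=4  11^3=5
So 11^3 ≡ 5 (mod 13), giving x = 3.

3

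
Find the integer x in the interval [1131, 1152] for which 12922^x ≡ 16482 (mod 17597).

Compute 12922^1131 mod 17597 = 12019, then multiply by 12922 repeatedly:
  12922^1131=12019  12922^1132=15993  12922^1133=2378  12922^1134=4154  12922^1135=7138
  12922^1136=11359  12922^1137=4421  12922^1138=8300  12922^1139=16482
Found 16482 at exponent 1139.

1139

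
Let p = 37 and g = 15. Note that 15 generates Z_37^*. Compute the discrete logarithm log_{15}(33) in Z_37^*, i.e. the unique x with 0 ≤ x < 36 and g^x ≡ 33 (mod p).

32

Successive powers of 15 modulo 37:
  15^0=1  15^1=15  15^2=3  15^3=8  15^4=9  15^5=24
  15^6=27  15^7=35  15^8=7  15^9=31  15^10=21  15^11=19
  15^12=26  15^13=20  15^14=4  15^15=23  15^16=12  15^17=32
  15^18=36  15^19=22  15^20=34  15^21=29  15^22=28  15^23=13
  15^24=10  15^25=2  15^26=30  15^27=6  15^28=16  15^29=18
  15^30=11  15^31=17  15^32=33
So 15^32 ≡ 33 (mod 37), giving x = 32.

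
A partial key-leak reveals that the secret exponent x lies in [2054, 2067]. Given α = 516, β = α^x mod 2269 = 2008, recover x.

Compute 516^2054 mod 2269 = 2008, then multiply by 516 repeatedly:
  516^2054=2008
Found 2008 at exponent 2054.

2054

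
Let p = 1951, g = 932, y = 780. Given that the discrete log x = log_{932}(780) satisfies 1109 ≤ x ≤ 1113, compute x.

1113

Compute 932^1109 mod 1951 = 1717, then multiply by 932 repeatedly:
  932^1109=1717  932^1110=424  932^1111=1066  932^1112=453  932^1113=780
Found 780 at exponent 1113.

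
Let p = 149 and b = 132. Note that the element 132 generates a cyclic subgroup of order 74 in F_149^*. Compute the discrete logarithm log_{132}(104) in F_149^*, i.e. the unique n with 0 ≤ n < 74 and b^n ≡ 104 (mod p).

10

Successive powers of 132 modulo 149:
  132^0=1  132^1=132  132^2=140  132^3=4  132^4=81  132^5=113
  132^6=16  132^7=26  132^8=5  132^9=64  132^10=104
So 132^10 ≡ 104 (mod 149), giving n = 10.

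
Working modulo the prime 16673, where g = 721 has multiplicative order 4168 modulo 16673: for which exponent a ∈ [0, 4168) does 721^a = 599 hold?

Baby-step giant-step with m = ceil(sqrt(4168)) = 65.
Baby table (721^j mod 16673 for j=0..64):
  0:1  1:721  2:2978  3:12994  4:15121  5:14772  6:13238  7:7642
  8:7792  9:15904  10:12433  11:10792  12:11414  13:9705  14:11318  15:7181
  16:8871  17:10232  18:7806  19:9325  20:4106  21:9305  22:6359  23:16437
  24:13247  25:14131  26:1248  27:16139  28:15138  29:10356  30:13845  31:11791
  32:14754  33:260  34:4057  35:7322  36:10494  37:13305  38:5930  39:7242
  40:2833  41:8487  42:136  43:14691  44:4856  45:16519  46:5677  47:8232
  48:16357  49:5586  50:9313  51:12127  52:6915  53:488  54:1715  55:2713
  56:5332  57:9582  58:6000  59:7693  60:11217  61:1052  62:8207  63:15005
  64:14501
Giant step factor: 721^(-65) ≡ 3508 (mod 16673).
Scan 599·3508^i mod 16673 for i = 0, 1, …:
  i=0: 599   i=1: 494   i=2: 15633   i=3: 3067
  i=4: 4951   i=5: 11515   i=6: 12614   i=7: 16443
  i=8: 10137   i=9: 13760     …   i=62: 12522
  i=63: 10494
Match at i=63, j=36: a = 63·65 + 36 = 4131.

4131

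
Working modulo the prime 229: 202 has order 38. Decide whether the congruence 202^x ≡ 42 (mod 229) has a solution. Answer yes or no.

yes

42 ∈ ⟨202⟩ iff 42^38 ≡ 1 (mod 229), since |⟨202⟩| = 38.
42^38 mod 229 = 1.
Since 1 = 1, 42 lies in the subgroup.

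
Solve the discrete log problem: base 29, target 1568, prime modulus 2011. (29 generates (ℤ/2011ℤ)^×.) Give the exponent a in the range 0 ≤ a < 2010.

1977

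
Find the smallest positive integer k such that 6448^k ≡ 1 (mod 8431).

The order of 6448 must divide p − 1 = 8430 = 2 · 3 · 5 · 281.
Divisors: 1, 2, 3, 5, 6, 10, 15, 30, 281, 562, 843, 1405, 1686, 2810, 4215, 8430.
Check each in increasing order: 6448^1 ≡ 6448;  6448^2 ≡ 3443;  6448^3 ≡ 1641;  6448^5 ≡ 1193;  6448^6 ≡ 3392;  6448^10 ≡ 6841;  6448^15 ≡ 105;  6448^30 ≡ 2594;  6448^281 ≡ 6284;  6448^562 ≡ 6283;  6448^843 ≡ 8430;  6448^1405 ≡ 2148;  6448^1686 ≡ 1.
Smallest exponent giving 1 is 1686.

1686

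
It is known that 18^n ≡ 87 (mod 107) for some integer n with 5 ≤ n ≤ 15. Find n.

12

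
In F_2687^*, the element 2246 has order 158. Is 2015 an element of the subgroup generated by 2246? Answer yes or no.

yes

2015 ∈ ⟨2246⟩ iff 2015^158 ≡ 1 (mod 2687), since |⟨2246⟩| = 158.
2015^158 mod 2687 = 1.
Since 1 = 1, 2015 lies in the subgroup.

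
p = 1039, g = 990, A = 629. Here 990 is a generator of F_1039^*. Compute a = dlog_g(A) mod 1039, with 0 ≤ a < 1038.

Baby-step giant-step with m = ceil(sqrt(1038)) = 33.
Baby table (990^j mod 1039 for j=0..32):
  0:1  1:990  2:323  3:797  4:429  5:798  6:380  7:82
  8:138  9:511  10:936  11:891  12:1018  13:1029  14:490  15:926
  16:342  17:905  18:332  19:356  20:219  21:698  22:85  23:1030
  24:441  25:210  26:100  27:295  28:91  29:736  30:301  31:836
  32:596
Giant step factor: 990^(-33) ≡ 436 (mod 1039).
Scan 629·436^i mod 1039 for i = 0, 1, …:
  i=0: 629   i=1: 987   i=2: 186   i=3: 54
  i=4: 686   i=5: 903   i=6: 966   i=7: 381
  i=8: 915   i=9: 1003     …   i=13: 785
  i=14: 429
Match at i=14, j=4: a = 14·33 + 4 = 466.

466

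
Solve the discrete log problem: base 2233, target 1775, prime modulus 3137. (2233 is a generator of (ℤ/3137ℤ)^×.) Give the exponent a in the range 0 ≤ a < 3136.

811

Baby-step giant-step with m = ceil(sqrt(3136)) = 56.
Baby table (2233^j mod 3137 for j=0..55):
  0:1  1:2233  2:1596  3:236  4:3109  5:216  6:2367  7:2803
  8:784  9:226  10:2738  11:3078  12:7  13:3083  14:1761  15:1652
  16:2941  17:1512  18:884  19:799  20:2351  21:1582  22:344  23:2724
  24:49  25:2759  26:2916  27:2153  28:1765  29:1173  30:3051  31:2456
  32:772  33:1663  34:2408  35:246  36:343  37:491  38:1590  39:2523
  40:2944  41:1937  42:2535  43:1507  44:2267  45:2230  46:1171  47:1722
  48:2401  49:300  50:1719  51:1976  52:1786  53:1011  54:2060  55:1138
Giant step factor: 2233^(-56) ≡ 2438 (mod 3137).
Scan 1775·2438^i mod 3137 for i = 0, 1, …:
  i=0: 1775   i=1: 1527   i=2: 2344   i=3: 2195
  i=4: 2825   i=5: 1635   i=6: 2140   i=7: 489
  i=8: 122   i=9: 2558     …   i=13: 890
  i=14: 2153
Match at i=14, j=27: a = 14·56 + 27 = 811.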